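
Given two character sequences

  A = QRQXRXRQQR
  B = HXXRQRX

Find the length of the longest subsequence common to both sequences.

5

Let dp[i][j] be the LCS length of the first i characters of A and the first j characters of B. dp[i][j] = dp[i-1][j-1]+1 when the i-th and j-th characters match, else max(dp[i-1][j], dp[i][j-1]).
    ·  H  X  X  R  Q  R  X
 ·  0  0  0  0  0  0  0  0
 Q  0  0  0  0  0  1  1  1
 R  0  0  0  0  1  1  2  2
 Q  0  0  0  0  1  2  2  2
 X  0  0  1  1  1  2  2  3
 R  0  0  1  1  2  2  3  3
 X  0  0  1  2  2  2  3  4
 R  0  0  1  2  3  3  3  4
 Q  0  0  1  2  3  4  4  4
 Q  0  0  1  2  3  4  4  4
 R  0  0  1  2  3  4  5  5
dp[10][7] = 5. One LCS (by backtracking along matches): XXRQR.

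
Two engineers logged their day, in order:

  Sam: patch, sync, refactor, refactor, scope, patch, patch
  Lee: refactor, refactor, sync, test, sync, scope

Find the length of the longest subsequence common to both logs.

3

Match refactor [3,1], then refactor [4,2], then scope [5,6] — 3 tasks in the same relative order in both. The LCS DP gives dp[7][6] = 3, so this is optimal.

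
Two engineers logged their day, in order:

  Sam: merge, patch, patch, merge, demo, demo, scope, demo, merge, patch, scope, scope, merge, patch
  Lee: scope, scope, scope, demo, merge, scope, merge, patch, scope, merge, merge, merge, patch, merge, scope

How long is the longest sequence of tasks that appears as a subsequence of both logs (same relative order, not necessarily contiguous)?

Pick merge [4,5] → scope [7,6] → merge [9,7] → patch [10,8] → scope [11,9] → merge [13,12] → patch [14,13]; all 7 tasks appear in both, in order, and the DP table's final entry dp[14][15] is also 7, so no common subsequence is longer.

7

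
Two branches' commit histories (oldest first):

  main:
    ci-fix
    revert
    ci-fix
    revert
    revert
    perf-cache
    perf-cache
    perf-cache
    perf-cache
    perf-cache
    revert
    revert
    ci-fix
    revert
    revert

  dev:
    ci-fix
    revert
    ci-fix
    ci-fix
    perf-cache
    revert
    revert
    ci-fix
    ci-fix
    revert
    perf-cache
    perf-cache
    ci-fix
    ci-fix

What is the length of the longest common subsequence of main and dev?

Taking ci-fix at main[1]=dev[1]; then revert at main[2]=dev[2]; then ci-fix at main[3]=dev[4]; then revert at main[4]=dev[7]; then revert at main[5]=dev[10]; then perf-cache at main[6]=dev[11]; then perf-cache at main[7]=dev[12]; then ci-fix at main[13]=dev[14] gives a common subsequence of length 8. Since dp[15][14] = 8, nothing longer is possible.

8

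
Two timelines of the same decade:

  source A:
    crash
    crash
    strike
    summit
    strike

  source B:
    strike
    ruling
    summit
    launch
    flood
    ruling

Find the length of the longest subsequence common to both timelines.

2

Taking strike (source A #3, source B #1), summit (source A #4, source B #3) gives a common subsequence of length 2. dp[5][6] = 2 confirms this is the maximum.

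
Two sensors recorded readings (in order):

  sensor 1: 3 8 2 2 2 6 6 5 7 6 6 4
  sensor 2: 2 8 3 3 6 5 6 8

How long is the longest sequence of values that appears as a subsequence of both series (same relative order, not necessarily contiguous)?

Taking 3 at sensor 1[1]=sensor 2[4], 6 at sensor 1[7]=sensor 2[5], 5 at sensor 1[8]=sensor 2[6], 6 at sensor 1[10]=sensor 2[7] gives a common subsequence of length 4. dp[12][8] = 4 confirms this is the maximum.

4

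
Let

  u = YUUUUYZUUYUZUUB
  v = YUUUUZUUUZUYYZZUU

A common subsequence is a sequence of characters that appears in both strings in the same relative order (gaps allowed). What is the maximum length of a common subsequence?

12

Pick Y at u[1]=v[1]; then U at u[2]=v[2]; then U at u[3]=v[3]; then U at u[4]=v[4]; then U at u[5]=v[5]; then Z at u[7]=v[6]; then U at u[8]=v[9]; then U at u[9]=v[11]; then Y at u[10]=v[13]; then Z at u[12]=v[15]; then U at u[13]=v[16]; then U at u[14]=v[17]; all 12 characters appear in both, in order, and the DP table's final entry dp[15][17] is also 12, so no common subsequence is longer.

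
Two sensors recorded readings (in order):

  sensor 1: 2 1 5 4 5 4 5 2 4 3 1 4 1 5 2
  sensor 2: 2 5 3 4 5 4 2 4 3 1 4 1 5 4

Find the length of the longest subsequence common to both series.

12

Pick 2 (sensor 1 #1, sensor 2 #1), then 5 (sensor 1 #3, sensor 2 #2), then 4 (sensor 1 #4, sensor 2 #4), then 5 (sensor 1 #5, sensor 2 #5), then 4 (sensor 1 #6, sensor 2 #6), then 2 (sensor 1 #8, sensor 2 #7), then 4 (sensor 1 #9, sensor 2 #8), then 3 (sensor 1 #10, sensor 2 #9), then 1 (sensor 1 #11, sensor 2 #10), then 4 (sensor 1 #12, sensor 2 #11), then 1 (sensor 1 #13, sensor 2 #12), then 5 (sensor 1 #14, sensor 2 #13); all 12 values appear in both, in order. dp[15][14] = 12 confirms this is the maximum.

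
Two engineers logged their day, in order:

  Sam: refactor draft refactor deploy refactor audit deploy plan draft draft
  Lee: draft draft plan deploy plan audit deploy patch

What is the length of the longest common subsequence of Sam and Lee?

Taking draft [2,2], then deploy [4,4], then audit [6,6], then deploy [7,7] gives a common subsequence of length 4. The LCS DP gives dp[10][8] = 4, so this is optimal.

4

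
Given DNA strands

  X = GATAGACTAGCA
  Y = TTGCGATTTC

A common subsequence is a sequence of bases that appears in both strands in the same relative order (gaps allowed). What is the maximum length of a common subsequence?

Pick G at X[1]=Y[5] → A at X[2]=Y[6] → T at X[3]=Y[8] → T at X[8]=Y[9] → C at X[11]=Y[10]; all 5 bases appear in both, in order. Since dp[12][10] = 5, nothing longer is possible.

5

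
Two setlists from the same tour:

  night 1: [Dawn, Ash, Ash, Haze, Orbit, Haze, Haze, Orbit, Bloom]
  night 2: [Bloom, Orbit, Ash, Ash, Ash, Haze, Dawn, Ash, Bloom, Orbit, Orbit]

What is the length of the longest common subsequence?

Match Ash (night 1 #2, night 2 #4), Ash (night 1 #3, night 2 #5), Haze (night 1 #4, night 2 #6), Orbit (night 1 #5, night 2 #10), Orbit (night 1 #8, night 2 #11) — 5 songs in the same relative order in both. Since dp[9][11] = 5, nothing longer is possible.

5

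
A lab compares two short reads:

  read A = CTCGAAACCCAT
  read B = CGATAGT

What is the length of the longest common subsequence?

Let dp[i][j] be the LCS length of the first i bases of read A and the first j bases of read B. dp[i][j] = dp[i-1][j-1]+1 when the i-th and j-th bases match, else max(dp[i-1][j], dp[i][j-1]).
    ·  C  G  A  T  A  G  T
 ·  0  0  0  0  0  0  0  0
 C  0  1  1  1  1  1  1  1
 T  0  1  1  1  2  2  2  2
 C  0  1  1  1  2  2  2  2
 G  0  1  2  2  2  2  3  3
 A  0  1  2  3  3  3  3  3
 A  0  1  2  3  3  4  4  4
 A  0  1  2  3  3  4  4  4
 C  0  1  2  3  3  4  4  4
 C  0  1  2  3  3  4  4  4
 C  0  1  2  3  3  4  4  4
 A  0  1  2  3  3  4  4  4
 T  0  1  2  3  4  4  4  5
dp[12][7] = 5. One LCS (by backtracking along matches): CGAAT.

5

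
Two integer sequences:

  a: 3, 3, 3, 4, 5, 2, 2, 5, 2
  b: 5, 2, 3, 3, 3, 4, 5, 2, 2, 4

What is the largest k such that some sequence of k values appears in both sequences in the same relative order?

Let dp[i][j] be the LCS length of the first i values of a and the first j values of b. dp[i][j] = dp[i-1][j-1]+1 when the i-th and j-th values match, else max(dp[i-1][j], dp[i][j-1]).
    ·  5  2  3  3  3  4  5  2  2  4
 ·  0  0  0  0  0  0  0  0  0  0  0
 3  0  0  0  1  1  1  1  1  1  1  1
 3  0  0  0  1  2  2  2  2  2  2  2
 3  0  0  0  1  2  3  3  3  3  3  3
 4  0  0  0  1  2  3  4  4  4  4  4
 5  0  1  1  1  2  3  4  5  5  5  5
 2  0  1  2  2  2  3  4  5  6  6  6
 2  0  1  2  2  2  3  4  5  6  7  7
 5  0  1  2  2  2  3  4  5  6  7  7
 2  0  1  2  2  2  3  4  5  6  7  7
dp[9][10] = 7. One LCS (by backtracking along matches): 3, 3, 3, 4, 5, 2, 2.

7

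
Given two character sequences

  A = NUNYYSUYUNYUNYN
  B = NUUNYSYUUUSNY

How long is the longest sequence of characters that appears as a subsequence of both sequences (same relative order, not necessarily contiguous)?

One common subsequence of length 10: N [1,1], then U [2,3], then N [3,4], then Y [4,5], then Y [5,7], then U [7,8], then U [9,9], then U [12,10], then N [13,12], then Y [14,13]. dp[15][13] = 10 confirms this is the maximum.

10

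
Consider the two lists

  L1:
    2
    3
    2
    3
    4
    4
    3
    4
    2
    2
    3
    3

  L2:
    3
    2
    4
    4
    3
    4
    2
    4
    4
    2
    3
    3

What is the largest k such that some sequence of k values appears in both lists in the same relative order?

10

Pick 3 [2,1] → 2 [3,2] → 4 [5,3] → 4 [6,4] → 3 [7,5] → 4 [8,6] → 2 [9,7] → 2 [10,10] → 3 [11,11] → 3 [12,12]; all 10 values appear in both, in order. dp[12][12] = 10 confirms this is the maximum.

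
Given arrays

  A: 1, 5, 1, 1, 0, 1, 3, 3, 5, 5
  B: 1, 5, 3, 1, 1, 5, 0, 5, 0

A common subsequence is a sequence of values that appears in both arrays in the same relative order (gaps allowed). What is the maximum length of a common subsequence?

6

Match 1 at A[1]=B[1], then 5 at A[2]=B[2], then 1 at A[3]=B[4], then 1 at A[4]=B[5], then 0 at A[5]=B[7], then 5 at A[9]=B[8] — 6 values in the same relative order in both. dp[10][9] = 6 confirms this is the maximum.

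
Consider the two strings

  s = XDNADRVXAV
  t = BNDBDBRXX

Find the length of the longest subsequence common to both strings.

4

Match D [2,3], then D [5,5], then R [6,7], then X [8,9] — 4 characters in the same relative order in both. Since dp[10][9] = 4, nothing longer is possible.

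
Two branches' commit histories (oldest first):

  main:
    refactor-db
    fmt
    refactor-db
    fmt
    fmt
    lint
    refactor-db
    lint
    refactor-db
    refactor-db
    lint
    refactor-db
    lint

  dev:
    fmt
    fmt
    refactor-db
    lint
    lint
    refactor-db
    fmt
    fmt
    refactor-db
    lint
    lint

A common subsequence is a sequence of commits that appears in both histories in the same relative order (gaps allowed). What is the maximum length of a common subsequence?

Match fmt at main[2]=dev[2]; then refactor-db at main[3]=dev[3]; then lint at main[6]=dev[4]; then lint at main[8]=dev[5]; then refactor-db at main[9]=dev[6]; then refactor-db at main[10]=dev[9]; then lint at main[11]=dev[10]; then lint at main[13]=dev[11] — 8 commits in the same relative order in both. Since dp[13][11] = 8, nothing longer is possible.

8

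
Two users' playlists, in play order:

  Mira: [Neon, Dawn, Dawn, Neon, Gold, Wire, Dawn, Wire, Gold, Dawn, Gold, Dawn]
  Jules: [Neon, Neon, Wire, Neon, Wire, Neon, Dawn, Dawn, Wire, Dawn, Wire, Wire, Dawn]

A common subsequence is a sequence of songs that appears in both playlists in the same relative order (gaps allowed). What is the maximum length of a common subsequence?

One common subsequence of length 7: Neon [1,6], then Dawn [2,7], then Dawn [3,8], then Wire [6,9], then Dawn [7,10], then Wire [8,12], then Dawn [12,13], and the DP table's final entry dp[12][13] is also 7, so no common subsequence is longer.

7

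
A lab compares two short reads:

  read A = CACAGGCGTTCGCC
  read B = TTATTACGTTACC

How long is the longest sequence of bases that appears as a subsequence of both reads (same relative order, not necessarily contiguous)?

8

Taking A at read A[2]=read B[3]; then A at read A[4]=read B[6]; then C at read A[7]=read B[7]; then G at read A[8]=read B[8]; then T at read A[9]=read B[9]; then T at read A[10]=read B[10]; then C at read A[13]=read B[12]; then C at read A[14]=read B[13] gives a common subsequence of length 8, and the DP table's final entry dp[14][13] is also 8, so no common subsequence is longer.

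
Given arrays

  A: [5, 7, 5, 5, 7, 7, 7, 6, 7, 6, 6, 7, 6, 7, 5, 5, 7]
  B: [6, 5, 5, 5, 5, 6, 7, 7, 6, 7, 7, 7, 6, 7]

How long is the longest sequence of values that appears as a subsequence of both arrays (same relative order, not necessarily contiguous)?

10

Taking 5 (A #1, B #3); then 5 (A #3, B #4); then 5 (A #4, B #5); then 7 (A #5, B #7); then 7 (A #6, B #8); then 7 (A #7, B #10); then 7 (A #9, B #11); then 7 (A #12, B #12); then 6 (A #13, B #13); then 7 (A #17, B #14) gives a common subsequence of length 10. The LCS DP gives dp[17][14] = 10, so this is optimal.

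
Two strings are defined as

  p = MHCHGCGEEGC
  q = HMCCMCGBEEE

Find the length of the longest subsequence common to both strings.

6

Pick M (p #1, q #2), then C (p #3, q #4), then C (p #6, q #6), then G (p #7, q #7), then E (p #8, q #10), then E (p #9, q #11); all 6 characters appear in both, in order. The LCS DP gives dp[11][11] = 6, so this is optimal.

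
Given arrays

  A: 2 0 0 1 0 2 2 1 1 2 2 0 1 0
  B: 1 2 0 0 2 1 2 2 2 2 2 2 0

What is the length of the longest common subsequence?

Pick 2 at A[1]=B[2], 0 at A[2]=B[3], 0 at A[3]=B[4], 1 at A[4]=B[6], 2 at A[6]=B[9], 2 at A[7]=B[10], 2 at A[10]=B[11], 2 at A[11]=B[12], 0 at A[14]=B[13]; all 9 values appear in both, in order, and the DP table's final entry dp[14][13] is also 9, so no common subsequence is longer.

9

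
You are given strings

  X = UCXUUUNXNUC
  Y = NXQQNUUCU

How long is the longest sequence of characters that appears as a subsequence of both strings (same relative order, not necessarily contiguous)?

Let dp[i][j] be the LCS length of the first i characters of X and the first j characters of Y. dp[i][j] = dp[i-1][j-1]+1 when the i-th and j-th characters match, else max(dp[i-1][j], dp[i][j-1]).
    ·  N  X  Q  Q  N  U  U  C  U
 ·  0  0  0  0  0  0  0  0  0  0
 U  0  0  0  0  0  0  1  1  1  1
 C  0  0  0  0  0  0  1  1  2  2
 X  0  0  1  1  1  1  1  1  2  2
 U  0  0  1  1  1  1  2  2  2  3
 U  0  0  1  1  1  1  2  3  3  3
 U  0  0  1  1  1  1  2  3  3  4
 N  0  1  1  1  1  2  2  3  3  4
 X  0  1  2  2  2  2  2  3  3  4
 N  0  1  2  2  2  3  3  3  3  4
 U  0  1  2  2  2  3  4  4  4  4
 C  0  1  2  2  2  3  4  4  5  5
dp[11][9] = 5. One LCS (by backtracking along matches): NXNUC.

5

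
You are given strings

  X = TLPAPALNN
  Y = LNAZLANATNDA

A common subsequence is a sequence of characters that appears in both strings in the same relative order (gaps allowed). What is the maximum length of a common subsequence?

Pick L (X #2, Y #1) → A (X #4, Y #3) → A (X #6, Y #6) → N (X #8, Y #7) → N (X #9, Y #10); all 5 characters appear in both, in order. Since dp[9][12] = 5, nothing longer is possible.

5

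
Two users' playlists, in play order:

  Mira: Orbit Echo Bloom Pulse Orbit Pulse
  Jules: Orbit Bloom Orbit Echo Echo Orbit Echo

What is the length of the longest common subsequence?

3

Match Orbit at Mira[1]=Jules[3] → Echo at Mira[2]=Jules[5] → Orbit at Mira[5]=Jules[6] — 3 songs in the same relative order in both. dp[6][7] = 3 confirms this is the maximum.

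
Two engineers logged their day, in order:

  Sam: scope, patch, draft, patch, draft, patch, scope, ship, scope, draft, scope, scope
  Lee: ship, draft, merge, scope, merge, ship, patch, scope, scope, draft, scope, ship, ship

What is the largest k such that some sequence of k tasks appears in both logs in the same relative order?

6

Match scope at Sam[1]=Lee[4] → patch at Sam[6]=Lee[7] → scope at Sam[7]=Lee[8] → scope at Sam[9]=Lee[9] → draft at Sam[10]=Lee[10] → scope at Sam[11]=Lee[11] — 6 tasks in the same relative order in both, and the DP table's final entry dp[12][13] is also 6, so no common subsequence is longer.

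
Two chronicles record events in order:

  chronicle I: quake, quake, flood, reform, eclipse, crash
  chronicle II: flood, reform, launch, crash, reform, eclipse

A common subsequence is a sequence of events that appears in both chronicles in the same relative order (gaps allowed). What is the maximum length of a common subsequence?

Pick flood (chronicle I #3, chronicle II #1); then reform (chronicle I #4, chronicle II #5); then eclipse (chronicle I #5, chronicle II #6); all 3 events appear in both, in order. dp[6][6] = 3 confirms this is the maximum.

3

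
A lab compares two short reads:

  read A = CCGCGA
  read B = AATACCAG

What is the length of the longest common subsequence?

Pick C [1,5]; then C [2,6]; then G [5,8]; all 3 bases appear in both, in order, and the DP table's final entry dp[6][8] is also 3, so no common subsequence is longer.

3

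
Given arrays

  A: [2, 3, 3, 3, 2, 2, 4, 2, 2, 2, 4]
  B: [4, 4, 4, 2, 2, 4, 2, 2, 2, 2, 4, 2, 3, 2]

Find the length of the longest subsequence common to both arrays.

One common subsequence of length 7: 2 at A[1]=B[4], 2 at A[5]=B[5], 2 at A[6]=B[7], 2 at A[8]=B[8], 2 at A[9]=B[9], 2 at A[10]=B[10], 4 at A[11]=B[11]. The LCS DP gives dp[11][14] = 7, so this is optimal.

7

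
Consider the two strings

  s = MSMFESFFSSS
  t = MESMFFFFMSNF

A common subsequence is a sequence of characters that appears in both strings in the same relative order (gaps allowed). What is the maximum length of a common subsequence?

Pick M at s[1]=t[1]; then S at s[2]=t[3]; then M at s[3]=t[4]; then F at s[4]=t[6]; then F at s[7]=t[7]; then F at s[8]=t[8]; then S at s[9]=t[10]; all 7 characters appear in both, in order. dp[11][12] = 7 confirms this is the maximum.

7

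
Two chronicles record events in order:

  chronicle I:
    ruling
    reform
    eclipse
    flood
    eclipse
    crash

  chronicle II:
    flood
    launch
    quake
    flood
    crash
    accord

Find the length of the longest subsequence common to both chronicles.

One common subsequence of length 2: flood [4,4] → crash [6,5], and the DP table's final entry dp[6][6] is also 2, so no common subsequence is longer.

2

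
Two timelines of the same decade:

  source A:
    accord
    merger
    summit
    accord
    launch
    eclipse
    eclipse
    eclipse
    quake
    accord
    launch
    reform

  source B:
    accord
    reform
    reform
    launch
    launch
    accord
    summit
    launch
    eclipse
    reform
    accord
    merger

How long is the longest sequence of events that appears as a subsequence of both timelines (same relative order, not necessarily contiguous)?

5

Taking accord [1,6], then summit [3,7], then launch [5,8], then eclipse [6,9], then accord [10,11] gives a common subsequence of length 5. dp[12][12] = 5 confirms this is the maximum.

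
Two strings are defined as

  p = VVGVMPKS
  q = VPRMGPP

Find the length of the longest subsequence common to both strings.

One common subsequence of length 3: V [1,1], then G [3,5], then P [6,7]. dp[8][7] = 3 confirms this is the maximum.

3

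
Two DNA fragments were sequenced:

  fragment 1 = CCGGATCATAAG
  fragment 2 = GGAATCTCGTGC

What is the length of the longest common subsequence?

7

Let dp[i][j] be the LCS length of the first i bases of fragment 1 and the first j bases of fragment 2. dp[i][j] = dp[i-1][j-1]+1 when the i-th and j-th bases match, else max(dp[i-1][j], dp[i][j-1]).
    ·  G  G  A  A  T  C  T  C  G  T  G  C
 ·  0  0  0  0  0  0  0  0  0  0  0  0  0
 C  0  0  0  0  0  0  1  1  1  1  1  1  1
 C  0  0  0  0  0  0  1  1  2  2  2  2  2
 G  0  1  1  1  1  1  1  1  2  3  3  3  3
 G  0  1  2  2  2  2  2  2  2  3  3  4  4
 A  0  1  2  3  3  3  3  3  3  3  3  4  4
 T  0  1  2  3  3  4  4  4  4  4  4  4  4
 C  0  1  2  3  3  4  5  5  5  5  5  5  5
 A  0  1  2  3  4  4  5  5  5  5  5  5  5
 T  0  1  2  3  4  5  5  6  6  6  6  6  6
 A  0  1  2  3  4  5  5  6  6  6  6  6  6
 A  0  1  2  3  4  5  5  6  6  6  6  6  6
 G  0  1  2  3  4  5  5  6  6  7  7  7  7
dp[12][12] = 7. One LCS (by backtracking along matches): GGATCTG.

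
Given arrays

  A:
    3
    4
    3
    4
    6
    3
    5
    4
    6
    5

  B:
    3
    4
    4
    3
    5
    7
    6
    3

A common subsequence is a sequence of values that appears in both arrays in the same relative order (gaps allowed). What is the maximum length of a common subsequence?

6

Taking 3 at A[1]=B[1], 4 at A[2]=B[2], 4 at A[4]=B[3], 3 at A[6]=B[4], 5 at A[7]=B[5], 6 at A[9]=B[7] gives a common subsequence of length 6. Since dp[10][8] = 6, nothing longer is possible.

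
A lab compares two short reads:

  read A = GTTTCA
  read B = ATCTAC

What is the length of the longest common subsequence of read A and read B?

Pick T [2,2], then T [3,4], then C [5,6]; all 3 bases appear in both, in order, and the DP table's final entry dp[6][6] is also 3, so no common subsequence is longer.

3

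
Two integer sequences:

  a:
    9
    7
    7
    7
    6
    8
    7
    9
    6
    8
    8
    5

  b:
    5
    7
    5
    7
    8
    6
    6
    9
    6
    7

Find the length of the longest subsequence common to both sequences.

Match 7 (a #2, b #2), 7 (a #3, b #4), 6 (a #5, b #7), 9 (a #8, b #8), 6 (a #9, b #9) — 5 values in the same relative order in both. Since dp[12][10] = 5, nothing longer is possible.

5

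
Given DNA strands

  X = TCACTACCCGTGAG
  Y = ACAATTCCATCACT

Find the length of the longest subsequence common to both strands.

7

One common subsequence of length 7: T (X #1, Y #6); then C (X #2, Y #8); then A (X #3, Y #9); then C (X #4, Y #11); then A (X #6, Y #12); then C (X #9, Y #13); then T (X #11, Y #14), and the DP table's final entry dp[14][14] is also 7, so no common subsequence is longer.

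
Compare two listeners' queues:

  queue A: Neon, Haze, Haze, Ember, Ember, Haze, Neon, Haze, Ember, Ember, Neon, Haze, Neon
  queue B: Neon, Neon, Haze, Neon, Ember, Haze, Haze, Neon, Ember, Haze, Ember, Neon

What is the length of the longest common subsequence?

8

Match Neon at queue A[1]=queue B[2]; then Haze at queue A[2]=queue B[3]; then Haze at queue A[3]=queue B[6]; then Haze at queue A[6]=queue B[7]; then Neon at queue A[7]=queue B[8]; then Haze at queue A[8]=queue B[10]; then Ember at queue A[10]=queue B[11]; then Neon at queue A[13]=queue B[12] — 8 songs in the same relative order in both. The LCS DP gives dp[13][12] = 8, so this is optimal.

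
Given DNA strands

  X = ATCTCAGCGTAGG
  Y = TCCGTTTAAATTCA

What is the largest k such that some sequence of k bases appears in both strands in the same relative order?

One common subsequence of length 6: T at X[2]=Y[1], C at X[3]=Y[3], T at X[4]=Y[7], A at X[6]=Y[10], C at X[8]=Y[13], A at X[11]=Y[14]. The LCS DP gives dp[13][14] = 6, so this is optimal.

6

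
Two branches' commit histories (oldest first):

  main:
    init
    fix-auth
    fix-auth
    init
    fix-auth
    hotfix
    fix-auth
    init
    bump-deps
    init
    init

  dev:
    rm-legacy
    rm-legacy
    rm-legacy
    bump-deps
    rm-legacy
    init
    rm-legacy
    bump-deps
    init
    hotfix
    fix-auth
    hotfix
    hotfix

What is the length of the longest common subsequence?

Taking init (main #1, dev #6), then init (main #4, dev #9), then fix-auth (main #5, dev #11), then hotfix (main #6, dev #13) gives a common subsequence of length 4. dp[11][13] = 4 confirms this is the maximum.

4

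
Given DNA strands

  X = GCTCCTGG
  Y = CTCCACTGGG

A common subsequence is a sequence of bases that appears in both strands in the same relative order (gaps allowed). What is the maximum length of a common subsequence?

7

Taking C [2,1]; then T [3,2]; then C [4,4]; then C [5,6]; then T [6,7]; then G [7,9]; then G [8,10] gives a common subsequence of length 7. The LCS DP gives dp[8][10] = 7, so this is optimal.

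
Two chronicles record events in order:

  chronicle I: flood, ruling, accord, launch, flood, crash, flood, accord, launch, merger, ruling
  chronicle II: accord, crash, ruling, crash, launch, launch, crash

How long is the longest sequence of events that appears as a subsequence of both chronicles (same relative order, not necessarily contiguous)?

3

Pick ruling [2,3]; then launch [4,6]; then crash [6,7]; all 3 events appear in both, in order. The LCS DP gives dp[11][7] = 3, so this is optimal.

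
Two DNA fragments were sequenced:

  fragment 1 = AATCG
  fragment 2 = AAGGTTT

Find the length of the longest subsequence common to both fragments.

Let dp[i][j] be the LCS length of the first i bases of fragment 1 and the first j bases of fragment 2. dp[i][j] = dp[i-1][j-1]+1 when the i-th and j-th bases match, else max(dp[i-1][j], dp[i][j-1]).
    ·  A  A  G  G  T  T  T
 ·  0  0  0  0  0  0  0  0
 A  0  1  1  1  1  1  1  1
 A  0  1  2  2  2  2  2  2
 T  0  1  2  2  2  3  3  3
 C  0  1  2  2  2  3  3  3
 G  0  1  2  3  3  3  3  3
dp[5][7] = 3. One LCS (by backtracking along matches): AAT.

3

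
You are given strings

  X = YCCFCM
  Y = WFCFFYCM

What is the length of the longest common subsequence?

Pick C at X[2]=Y[3], then F at X[4]=Y[5], then C at X[5]=Y[7], then M at X[6]=Y[8]; all 4 characters appear in both, in order. Since dp[6][8] = 4, nothing longer is possible.

4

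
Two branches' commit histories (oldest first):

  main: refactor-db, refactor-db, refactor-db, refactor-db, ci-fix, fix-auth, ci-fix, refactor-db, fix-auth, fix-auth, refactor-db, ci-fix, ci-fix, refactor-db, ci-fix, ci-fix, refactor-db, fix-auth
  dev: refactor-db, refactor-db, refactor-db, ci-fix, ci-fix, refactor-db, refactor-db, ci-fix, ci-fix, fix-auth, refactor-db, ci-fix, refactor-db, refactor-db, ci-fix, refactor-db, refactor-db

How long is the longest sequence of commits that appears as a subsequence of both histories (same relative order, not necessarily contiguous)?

Taking refactor-db (main #2, dev #1), refactor-db (main #3, dev #2), refactor-db (main #4, dev #3), ci-fix (main #5, dev #4), ci-fix (main #7, dev #5), refactor-db (main #8, dev #6), refactor-db (main #11, dev #7), ci-fix (main #12, dev #8), ci-fix (main #13, dev #9), refactor-db (main #14, dev #11), ci-fix (main #15, dev #12), ci-fix (main #16, dev #15), refactor-db (main #17, dev #17) gives a common subsequence of length 13. The LCS DP gives dp[18][17] = 13, so this is optimal.

13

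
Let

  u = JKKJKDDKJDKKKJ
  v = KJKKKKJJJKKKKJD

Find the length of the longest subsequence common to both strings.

10

One common subsequence of length 10: J [1,2], then K [2,3], then K [3,4], then K [5,5], then K [8,6], then J [9,9], then K [11,11], then K [12,12], then K [13,13], then J [14,14]. The LCS DP gives dp[14][15] = 10, so this is optimal.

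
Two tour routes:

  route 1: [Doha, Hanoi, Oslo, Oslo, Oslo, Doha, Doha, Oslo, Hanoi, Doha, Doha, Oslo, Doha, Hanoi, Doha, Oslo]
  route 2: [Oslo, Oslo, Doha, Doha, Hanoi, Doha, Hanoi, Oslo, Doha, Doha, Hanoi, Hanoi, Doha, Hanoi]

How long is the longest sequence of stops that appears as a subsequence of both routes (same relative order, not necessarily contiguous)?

10

One common subsequence of length 10: Oslo [4,1] → Oslo [5,2] → Doha [6,3] → Doha [7,4] → Hanoi [9,5] → Doha [10,6] → Doha [11,9] → Doha [13,10] → Hanoi [14,12] → Doha [15,13]. Since dp[16][14] = 10, nothing longer is possible.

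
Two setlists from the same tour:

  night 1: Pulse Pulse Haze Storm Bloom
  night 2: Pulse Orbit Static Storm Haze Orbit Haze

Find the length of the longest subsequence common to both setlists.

2

Pick Pulse [1,1], then Haze [3,7]; all 2 songs appear in both, in order, and the DP table's final entry dp[5][7] is also 2, so no common subsequence is longer.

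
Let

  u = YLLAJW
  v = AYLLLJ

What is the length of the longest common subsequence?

4

One common subsequence of length 4: Y (u #1, v #2), L (u #2, v #4), L (u #3, v #5), J (u #5, v #6). dp[6][6] = 4 confirms this is the maximum.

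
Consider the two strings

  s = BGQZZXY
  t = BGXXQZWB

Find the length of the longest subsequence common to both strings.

Match B (s #1, t #1) → G (s #2, t #2) → Q (s #3, t #5) → Z (s #4, t #6) — 4 characters in the same relative order in both. dp[7][8] = 4 confirms this is the maximum.

4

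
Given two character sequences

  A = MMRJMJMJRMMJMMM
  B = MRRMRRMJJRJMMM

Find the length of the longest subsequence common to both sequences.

Taking M (A #1, B #1), M (A #2, B #4), R (A #3, B #6), M (A #5, B #7), J (A #6, B #8), J (A #8, B #9), R (A #9, B #10), J (A #12, B #11), M (A #13, B #12), M (A #14, B #13), M (A #15, B #14) gives a common subsequence of length 11. Since dp[15][14] = 11, nothing longer is possible.

11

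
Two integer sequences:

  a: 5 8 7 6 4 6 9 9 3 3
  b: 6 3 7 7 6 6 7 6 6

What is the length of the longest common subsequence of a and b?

3

One common subsequence of length 3: 7 [3,7], 6 [4,8], 6 [6,9]. The LCS DP gives dp[10][9] = 3, so this is optimal.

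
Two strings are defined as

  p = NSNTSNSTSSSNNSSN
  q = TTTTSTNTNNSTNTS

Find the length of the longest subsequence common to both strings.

Pick S (p #2, q #5) → N (p #3, q #7) → T (p #4, q #8) → N (p #6, q #10) → S (p #7, q #11) → T (p #8, q #12) → N (p #12, q #13) → S (p #15, q #15); all 8 characters appear in both, in order. dp[16][15] = 8 confirms this is the maximum.

8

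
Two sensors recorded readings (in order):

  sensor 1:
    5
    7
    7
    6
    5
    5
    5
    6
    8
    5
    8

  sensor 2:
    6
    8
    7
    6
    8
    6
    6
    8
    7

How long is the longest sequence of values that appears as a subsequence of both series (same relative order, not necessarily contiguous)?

4

Match 7 at sensor 1[2]=sensor 2[3] → 6 at sensor 1[4]=sensor 2[6] → 6 at sensor 1[8]=sensor 2[7] → 8 at sensor 1[9]=sensor 2[8] — 4 values in the same relative order in both. dp[11][9] = 4 confirms this is the maximum.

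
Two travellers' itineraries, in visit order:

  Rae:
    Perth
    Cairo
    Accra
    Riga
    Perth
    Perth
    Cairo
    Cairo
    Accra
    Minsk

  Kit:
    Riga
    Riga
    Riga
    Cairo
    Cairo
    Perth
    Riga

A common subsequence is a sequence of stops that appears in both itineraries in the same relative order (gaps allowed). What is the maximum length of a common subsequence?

3

Match Riga (Rae #4, Kit #3); then Cairo (Rae #7, Kit #4); then Cairo (Rae #8, Kit #5) — 3 stops in the same relative order in both. Since dp[10][7] = 3, nothing longer is possible.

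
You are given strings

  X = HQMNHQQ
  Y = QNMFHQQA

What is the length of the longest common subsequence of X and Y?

Let dp[i][j] be the LCS length of the first i characters of X and the first j characters of Y. dp[i][j] = dp[i-1][j-1]+1 when the i-th and j-th characters match, else max(dp[i-1][j], dp[i][j-1]).
    ·  Q  N  M  F  H  Q  Q  A
 ·  0  0  0  0  0  0  0  0  0
 H  0  0  0  0  0  1  1  1  1
 Q  0  1  1  1  1  1  2  2  2
 M  0  1  1  2  2  2  2  2  2
 N  0  1  2  2  2  2  2  2  2
 H  0  1  2  2  2  3  3  3  3
 Q  0  1  2  2  2  3  4  4  4
 Q  0  1  2  2  2  3  4  5  5
dp[7][8] = 5. One LCS (by backtracking along matches): QMHQQ.

5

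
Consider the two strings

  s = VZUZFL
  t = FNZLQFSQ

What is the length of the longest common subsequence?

2

Pick Z at s[2]=t[3], then F at s[5]=t[6]; all 2 characters appear in both, in order. dp[6][8] = 2 confirms this is the maximum.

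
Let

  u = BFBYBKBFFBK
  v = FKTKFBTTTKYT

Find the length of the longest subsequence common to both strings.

5

Let dp[i][j] be the LCS length of the first i characters of u and the first j characters of v. dp[i][j] = dp[i-1][j-1]+1 when the i-th and j-th characters match, else max(dp[i-1][j], dp[i][j-1]).
    ·  F  K  T  K  F  B  T  T  T  K  Y  T
 ·  0  0  0  0  0  0  0  0  0  0  0  0  0
 B  0  0  0  0  0  0  1  1  1  1  1  1  1
 F  0  1  1  1  1  1  1  1  1  1  1  1  1
 B  0  1  1  1  1  1  2  2  2  2  2  2  2
 Y  0  1  1  1  1  1  2  2  2  2  2  3  3
 B  0  1  1  1  1  1  2  2  2  2  2  3  3
 K  0  1  2  2  2  2  2  2  2  2  3  3  3
 B  0  1  2  2  2  2  3  3  3  3  3  3  3
 F  0  1  2  2  2  3  3  3  3  3  3  3  3
 F  0  1  2  2  2  3  3  3  3  3  3  3  3
 B  0  1  2  2  2  3  4  4  4  4  4  4  4
 K  0  1  2  2  3  3  4  4  4  4  5  5  5
dp[11][12] = 5. One LCS (by backtracking along matches): FKFBK.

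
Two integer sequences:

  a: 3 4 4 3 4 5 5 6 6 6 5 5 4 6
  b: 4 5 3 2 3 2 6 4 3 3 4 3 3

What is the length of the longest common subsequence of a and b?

Taking 3 [1,5], then 4 [2,8], then 4 [3,11], then 3 [4,13] gives a common subsequence of length 4. The LCS DP gives dp[14][13] = 4, so this is optimal.

4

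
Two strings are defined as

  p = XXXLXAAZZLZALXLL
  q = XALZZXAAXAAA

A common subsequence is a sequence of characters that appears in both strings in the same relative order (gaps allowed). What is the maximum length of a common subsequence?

One common subsequence of length 6: X (p #1, q #1), X (p #2, q #6), X (p #5, q #9), A (p #6, q #10), A (p #7, q #11), A (p #12, q #12). The LCS DP gives dp[16][12] = 6, so this is optimal.

6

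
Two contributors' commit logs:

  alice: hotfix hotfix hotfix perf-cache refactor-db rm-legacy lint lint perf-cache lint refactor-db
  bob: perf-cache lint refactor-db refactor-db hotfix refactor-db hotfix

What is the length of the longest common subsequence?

3

Match perf-cache (alice #4, bob #1), then refactor-db (alice #5, bob #4), then refactor-db (alice #11, bob #6) — 3 commits in the same relative order in both, and the DP table's final entry dp[11][7] is also 3, so no common subsequence is longer.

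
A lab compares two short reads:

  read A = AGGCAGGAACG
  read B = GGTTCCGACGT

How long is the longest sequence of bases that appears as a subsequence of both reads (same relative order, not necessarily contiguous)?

7

One common subsequence of length 7: G [2,1], then G [3,2], then C [4,6], then G [7,7], then A [9,8], then C [10,9], then G [11,10]. dp[11][11] = 7 confirms this is the maximum.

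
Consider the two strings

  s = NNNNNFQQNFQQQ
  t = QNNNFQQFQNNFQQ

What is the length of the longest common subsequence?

10

Taking N [3,2], N [4,3], N [5,4], F [6,5], Q [7,7], Q [8,9], N [9,11], F [10,12], Q [12,13], Q [13,14] gives a common subsequence of length 10, and the DP table's final entry dp[13][14] is also 10, so no common subsequence is longer.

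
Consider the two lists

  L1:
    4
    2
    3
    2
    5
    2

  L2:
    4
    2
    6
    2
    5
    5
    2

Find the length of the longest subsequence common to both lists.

Pick 4 [1,1] → 2 [2,2] → 2 [4,4] → 5 [5,6] → 2 [6,7]; all 5 values appear in both, in order. dp[6][7] = 5 confirms this is the maximum.

5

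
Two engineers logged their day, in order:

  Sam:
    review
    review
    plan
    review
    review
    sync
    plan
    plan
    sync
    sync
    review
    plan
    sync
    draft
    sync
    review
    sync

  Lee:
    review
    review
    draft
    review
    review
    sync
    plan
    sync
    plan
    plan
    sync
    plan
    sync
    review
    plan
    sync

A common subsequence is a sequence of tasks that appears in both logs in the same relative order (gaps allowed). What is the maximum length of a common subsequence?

One common subsequence of length 12: review [1,1]; then review [2,2]; then review [4,4]; then review [5,5]; then sync [6,8]; then plan [7,9]; then plan [8,10]; then sync [9,11]; then sync [10,13]; then review [11,14]; then plan [12,15]; then sync [17,16]. The LCS DP gives dp[17][16] = 12, so this is optimal.

12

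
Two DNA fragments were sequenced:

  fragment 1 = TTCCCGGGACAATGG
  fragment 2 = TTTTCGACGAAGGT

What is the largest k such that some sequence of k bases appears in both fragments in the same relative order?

10

Pick T [1,3]; then T [2,4]; then C [5,5]; then G [8,6]; then A [9,7]; then C [10,8]; then A [11,10]; then A [12,11]; then G [14,12]; then G [15,13]; all 10 bases appear in both, in order. dp[15][14] = 10 confirms this is the maximum.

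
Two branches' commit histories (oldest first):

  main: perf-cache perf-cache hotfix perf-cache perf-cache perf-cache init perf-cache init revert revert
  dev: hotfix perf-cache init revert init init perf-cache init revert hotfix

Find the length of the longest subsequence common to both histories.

Match hotfix [3,1] → perf-cache [4,2] → init [7,6] → perf-cache [8,7] → init [9,8] → revert [10,9] — 6 commits in the same relative order in both. dp[11][10] = 6 confirms this is the maximum.

6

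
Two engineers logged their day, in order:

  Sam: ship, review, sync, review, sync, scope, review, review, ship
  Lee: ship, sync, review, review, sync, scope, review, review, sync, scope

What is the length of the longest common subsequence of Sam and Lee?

7

Taking ship (Sam #1, Lee #1); then review (Sam #2, Lee #3); then review (Sam #4, Lee #4); then sync (Sam #5, Lee #5); then scope (Sam #6, Lee #6); then review (Sam #7, Lee #7); then review (Sam #8, Lee #8) gives a common subsequence of length 7, and the DP table's final entry dp[9][10] is also 7, so no common subsequence is longer.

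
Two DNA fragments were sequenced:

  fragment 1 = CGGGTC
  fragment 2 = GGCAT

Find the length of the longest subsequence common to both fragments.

Let dp[i][j] be the LCS length of the first i bases of fragment 1 and the first j bases of fragment 2. dp[i][j] = dp[i-1][j-1]+1 when the i-th and j-th bases match, else max(dp[i-1][j], dp[i][j-1]).
    ·  G  G  C  A  T
 ·  0  0  0  0  0  0
 C  0  0  0  1  1  1
 G  0  1  1  1  1  1
 G  0  1  2  2  2  2
 G  0  1  2  2  2  2
 T  0  1  2  2  2  3
 C  0  1  2  3  3  3
dp[6][5] = 3. One LCS (by backtracking along matches): GGT.

3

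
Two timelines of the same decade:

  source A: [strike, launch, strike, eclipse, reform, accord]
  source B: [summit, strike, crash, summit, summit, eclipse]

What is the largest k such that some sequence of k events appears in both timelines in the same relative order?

2

One common subsequence of length 2: strike (source A #1, source B #2); then eclipse (source A #4, source B #6). dp[6][6] = 2 confirms this is the maximum.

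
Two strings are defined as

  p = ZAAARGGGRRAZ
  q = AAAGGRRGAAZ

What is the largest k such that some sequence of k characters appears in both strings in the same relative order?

Pick A [2,1], A [3,2], A [4,3], G [7,4], G [8,5], R [9,6], R [10,7], A [11,10], Z [12,11]; all 9 characters appear in both, in order. The LCS DP gives dp[12][11] = 9, so this is optimal.

9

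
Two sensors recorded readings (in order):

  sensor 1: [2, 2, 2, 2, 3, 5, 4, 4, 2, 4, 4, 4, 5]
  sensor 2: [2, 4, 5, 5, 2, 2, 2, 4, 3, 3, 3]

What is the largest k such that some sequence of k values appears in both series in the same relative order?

Let dp[i][j] be the LCS length of the first i values of sensor 1 and the first j values of sensor 2. dp[i][j] = dp[i-1][j-1]+1 when the i-th and j-th values match, else max(dp[i-1][j], dp[i][j-1]).
    ·  2  4  5  5  2  2  2  4  3  3  3
 ·  0  0  0  0  0  0  0  0  0  0  0  0
 2  0  1  1  1  1  1  1  1  1  1  1  1
 2  0  1  1  1  1  2  2  2  2  2  2  2
 2  0  1  1  1  1  2  3  3  3  3  3  3
 2  0  1  1  1  1  2  3  4  4  4  4  4
 3  0  1  1  1  1  2  3  4  4  5  5  5
 5  0  1  1  2  2  2  3  4  4  5  5  5
 4  0  1  2  2  2  2  3  4  5  5  5  5
 4  0  1  2  2  2  2  3  4  5  5  5  5
 2  0  1  2  2  2  3  3  4  5  5  5  5
 4  0  1  2  2  2  3  3  4  5  5  5  5
 4  0  1  2  2  2  3  3  4  5  5  5  5
 4  0  1  2  2  2  3  3  4  5  5  5  5
 5  0  1  2  3  3  3  3  4  5  5  5  5
dp[13][11] = 5. One LCS (by backtracking along matches): 2, 2, 2, 2, 3.

5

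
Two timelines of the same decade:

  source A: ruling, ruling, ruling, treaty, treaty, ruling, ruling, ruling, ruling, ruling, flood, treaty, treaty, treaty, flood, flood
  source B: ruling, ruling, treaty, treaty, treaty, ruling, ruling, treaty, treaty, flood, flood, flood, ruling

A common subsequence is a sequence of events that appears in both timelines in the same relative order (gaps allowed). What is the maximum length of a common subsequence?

One common subsequence of length 10: ruling [1,1] → ruling [2,2] → treaty [4,4] → treaty [5,5] → ruling [9,6] → ruling [10,7] → treaty [12,8] → treaty [13,9] → flood [15,11] → flood [16,12]. The LCS DP gives dp[16][13] = 10, so this is optimal.

10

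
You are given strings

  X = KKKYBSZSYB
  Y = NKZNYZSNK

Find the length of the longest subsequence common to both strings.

4

Let dp[i][j] be the LCS length of the first i characters of X and the first j characters of Y. dp[i][j] = dp[i-1][j-1]+1 when the i-th and j-th characters match, else max(dp[i-1][j], dp[i][j-1]).
    ·  N  K  Z  N  Y  Z  S  N  K
 ·  0  0  0  0  0  0  0  0  0  0
 K  0  0  1  1  1  1  1  1  1  1
 K  0  0  1  1  1  1  1  1  1  2
 K  0  0  1  1  1  1  1  1  1  2
 Y  0  0  1  1  1  2  2  2  2  2
 B  0  0  1  1  1  2  2  2  2  2
 S  0  0  1  1  1  2  2  3  3  3
 Z  0  0  1  2  2  2  3  3  3  3
 S  0  0  1  2  2  2  3  4  4  4
 Y  0  0  1  2  2  3  3  4  4  4
 B  0  0  1  2  2  3  3  4  4  4
dp[10][9] = 4. One LCS (by backtracking along matches): KYZS.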